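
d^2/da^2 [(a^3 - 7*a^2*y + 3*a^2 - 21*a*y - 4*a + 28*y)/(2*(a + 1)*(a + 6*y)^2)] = ((a + 1)^2*(a + 6*y)^2*(3*a - 7*y + 3) + 2*(a + 1)^2*(a + 6*y)*(-3*a^2 + 14*a*y - 6*a + 21*y + 4) + 3*(a + 1)^2*(a^3 - 7*a^2*y + 3*a^2 - 21*a*y - 4*a + 28*y) + (a + 1)*(a + 6*y)^2*(-3*a^2 + 14*a*y - 6*a + 21*y + 4) + 2*(a + 1)*(a + 6*y)*(a^3 - 7*a^2*y + 3*a^2 - 21*a*y - 4*a + 28*y) + (a + 6*y)^2*(a^3 - 7*a^2*y + 3*a^2 - 21*a*y - 4*a + 28*y))/((a + 1)^3*(a + 6*y)^4)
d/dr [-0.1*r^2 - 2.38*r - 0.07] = -0.2*r - 2.38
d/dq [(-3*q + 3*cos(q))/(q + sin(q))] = 3*(sqrt(2)*q*cos(q + pi/4) - sqrt(2)*sin(q + pi/4) - 1)/(q + sin(q))^2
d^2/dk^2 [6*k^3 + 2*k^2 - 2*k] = 36*k + 4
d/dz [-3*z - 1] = -3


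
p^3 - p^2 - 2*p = p*(p - 2)*(p + 1)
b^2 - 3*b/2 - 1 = (b - 2)*(b + 1/2)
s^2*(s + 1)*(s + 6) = s^4 + 7*s^3 + 6*s^2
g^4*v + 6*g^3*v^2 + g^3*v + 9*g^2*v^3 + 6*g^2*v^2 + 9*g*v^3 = g*(g + 3*v)^2*(g*v + v)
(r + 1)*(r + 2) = r^2 + 3*r + 2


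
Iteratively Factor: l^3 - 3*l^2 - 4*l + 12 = (l - 2)*(l^2 - l - 6) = (l - 2)*(l + 2)*(l - 3)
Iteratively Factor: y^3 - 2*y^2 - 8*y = (y - 4)*(y^2 + 2*y) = y*(y - 4)*(y + 2)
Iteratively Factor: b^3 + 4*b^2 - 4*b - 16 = (b + 2)*(b^2 + 2*b - 8) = (b + 2)*(b + 4)*(b - 2)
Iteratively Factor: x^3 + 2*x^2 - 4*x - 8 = (x - 2)*(x^2 + 4*x + 4) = (x - 2)*(x + 2)*(x + 2)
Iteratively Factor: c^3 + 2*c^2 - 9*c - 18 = (c + 3)*(c^2 - c - 6) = (c + 2)*(c + 3)*(c - 3)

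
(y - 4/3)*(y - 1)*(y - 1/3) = y^3 - 8*y^2/3 + 19*y/9 - 4/9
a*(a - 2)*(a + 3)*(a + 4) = a^4 + 5*a^3 - 2*a^2 - 24*a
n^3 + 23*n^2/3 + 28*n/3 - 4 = (n - 1/3)*(n + 2)*(n + 6)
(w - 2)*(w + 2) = w^2 - 4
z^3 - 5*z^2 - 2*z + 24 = (z - 4)*(z - 3)*(z + 2)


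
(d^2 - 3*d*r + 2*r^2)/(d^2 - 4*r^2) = (d - r)/(d + 2*r)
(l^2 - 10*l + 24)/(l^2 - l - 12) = (l - 6)/(l + 3)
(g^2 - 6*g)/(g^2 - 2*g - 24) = g/(g + 4)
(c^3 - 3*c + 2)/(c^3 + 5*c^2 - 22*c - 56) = (c^2 - 2*c + 1)/(c^2 + 3*c - 28)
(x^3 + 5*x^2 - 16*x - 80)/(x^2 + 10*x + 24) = (x^2 + x - 20)/(x + 6)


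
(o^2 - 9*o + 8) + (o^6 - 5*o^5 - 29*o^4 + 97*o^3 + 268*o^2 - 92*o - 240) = o^6 - 5*o^5 - 29*o^4 + 97*o^3 + 269*o^2 - 101*o - 232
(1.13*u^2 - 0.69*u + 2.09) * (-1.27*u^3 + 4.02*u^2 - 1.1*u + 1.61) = -1.4351*u^5 + 5.4189*u^4 - 6.6711*u^3 + 10.9801*u^2 - 3.4099*u + 3.3649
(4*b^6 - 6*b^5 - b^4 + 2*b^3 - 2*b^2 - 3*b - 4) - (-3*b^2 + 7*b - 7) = 4*b^6 - 6*b^5 - b^4 + 2*b^3 + b^2 - 10*b + 3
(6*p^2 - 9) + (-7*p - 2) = 6*p^2 - 7*p - 11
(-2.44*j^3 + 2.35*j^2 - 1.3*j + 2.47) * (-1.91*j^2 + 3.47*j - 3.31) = 4.6604*j^5 - 12.9553*j^4 + 18.7139*j^3 - 17.0072*j^2 + 12.8739*j - 8.1757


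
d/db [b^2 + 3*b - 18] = 2*b + 3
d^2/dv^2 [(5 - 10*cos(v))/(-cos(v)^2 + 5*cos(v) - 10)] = 10*(18*(1 - cos(2*v))^2*cos(v) + 6*(1 - cos(2*v))^2 + 629*cos(v) + 266*cos(2*v) - 93*cos(3*v) - 4*cos(5*v) - 438)/(10*cos(v) - cos(2*v) - 21)^3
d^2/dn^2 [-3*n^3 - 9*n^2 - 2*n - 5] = -18*n - 18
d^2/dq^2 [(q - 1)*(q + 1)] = 2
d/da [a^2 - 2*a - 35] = 2*a - 2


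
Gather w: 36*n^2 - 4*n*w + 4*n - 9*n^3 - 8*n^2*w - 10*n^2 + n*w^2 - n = -9*n^3 + 26*n^2 + n*w^2 + 3*n + w*(-8*n^2 - 4*n)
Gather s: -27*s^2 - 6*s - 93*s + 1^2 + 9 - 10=-27*s^2 - 99*s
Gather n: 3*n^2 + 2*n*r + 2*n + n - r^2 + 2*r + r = 3*n^2 + n*(2*r + 3) - r^2 + 3*r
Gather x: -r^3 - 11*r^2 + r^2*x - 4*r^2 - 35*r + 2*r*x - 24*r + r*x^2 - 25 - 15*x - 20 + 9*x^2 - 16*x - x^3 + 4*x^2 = -r^3 - 15*r^2 - 59*r - x^3 + x^2*(r + 13) + x*(r^2 + 2*r - 31) - 45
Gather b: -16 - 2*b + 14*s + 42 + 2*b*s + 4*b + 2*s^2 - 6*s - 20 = b*(2*s + 2) + 2*s^2 + 8*s + 6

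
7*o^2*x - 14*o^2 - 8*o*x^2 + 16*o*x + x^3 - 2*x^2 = (-7*o + x)*(-o + x)*(x - 2)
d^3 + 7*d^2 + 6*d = d*(d + 1)*(d + 6)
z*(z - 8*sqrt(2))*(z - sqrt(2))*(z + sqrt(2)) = z^4 - 8*sqrt(2)*z^3 - 2*z^2 + 16*sqrt(2)*z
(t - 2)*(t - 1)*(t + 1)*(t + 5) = t^4 + 3*t^3 - 11*t^2 - 3*t + 10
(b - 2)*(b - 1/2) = b^2 - 5*b/2 + 1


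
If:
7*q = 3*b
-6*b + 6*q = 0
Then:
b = 0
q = 0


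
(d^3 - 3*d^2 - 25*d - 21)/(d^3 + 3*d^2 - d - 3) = (d - 7)/(d - 1)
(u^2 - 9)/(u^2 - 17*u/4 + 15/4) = 4*(u + 3)/(4*u - 5)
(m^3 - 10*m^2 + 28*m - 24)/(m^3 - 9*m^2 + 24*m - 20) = (m - 6)/(m - 5)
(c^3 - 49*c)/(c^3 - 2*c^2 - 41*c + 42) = c*(c + 7)/(c^2 + 5*c - 6)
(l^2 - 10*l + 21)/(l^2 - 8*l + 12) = (l^2 - 10*l + 21)/(l^2 - 8*l + 12)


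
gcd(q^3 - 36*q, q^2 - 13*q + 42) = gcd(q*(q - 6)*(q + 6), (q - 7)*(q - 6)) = q - 6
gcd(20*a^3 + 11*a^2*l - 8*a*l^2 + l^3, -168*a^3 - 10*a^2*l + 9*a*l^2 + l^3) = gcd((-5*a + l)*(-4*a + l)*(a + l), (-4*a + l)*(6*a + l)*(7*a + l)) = 4*a - l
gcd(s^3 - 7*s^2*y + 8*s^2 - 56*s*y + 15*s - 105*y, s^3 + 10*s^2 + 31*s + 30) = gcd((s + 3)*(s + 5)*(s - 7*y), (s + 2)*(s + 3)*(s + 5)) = s^2 + 8*s + 15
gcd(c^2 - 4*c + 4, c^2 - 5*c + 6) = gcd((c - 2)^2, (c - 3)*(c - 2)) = c - 2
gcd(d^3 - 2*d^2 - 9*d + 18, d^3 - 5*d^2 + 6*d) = d^2 - 5*d + 6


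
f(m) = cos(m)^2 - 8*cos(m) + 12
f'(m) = -2*sin(m)*cos(m) + 8*sin(m)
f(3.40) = 20.67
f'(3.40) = -2.54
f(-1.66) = 12.72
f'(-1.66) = -8.15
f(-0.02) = 5.00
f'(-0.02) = -0.12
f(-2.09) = 16.22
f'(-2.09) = -7.81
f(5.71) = 5.98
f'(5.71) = -3.43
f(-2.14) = 16.60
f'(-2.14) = -7.65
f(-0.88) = 7.31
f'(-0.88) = -5.18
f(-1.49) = 11.36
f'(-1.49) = -7.81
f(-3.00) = 20.90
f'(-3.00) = -1.41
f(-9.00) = 20.12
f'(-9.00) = -4.05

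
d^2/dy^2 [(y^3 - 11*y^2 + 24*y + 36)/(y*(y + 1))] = 72/y^3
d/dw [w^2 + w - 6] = 2*w + 1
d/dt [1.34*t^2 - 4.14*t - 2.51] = 2.68*t - 4.14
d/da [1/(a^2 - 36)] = -2*a/(a^2 - 36)^2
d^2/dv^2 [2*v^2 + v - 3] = 4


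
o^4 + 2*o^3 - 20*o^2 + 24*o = o*(o - 2)^2*(o + 6)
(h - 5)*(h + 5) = h^2 - 25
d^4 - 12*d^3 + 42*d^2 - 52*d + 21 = (d - 7)*(d - 3)*(d - 1)^2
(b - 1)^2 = b^2 - 2*b + 1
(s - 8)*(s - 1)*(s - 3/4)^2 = s^4 - 21*s^3/2 + 353*s^2/16 - 273*s/16 + 9/2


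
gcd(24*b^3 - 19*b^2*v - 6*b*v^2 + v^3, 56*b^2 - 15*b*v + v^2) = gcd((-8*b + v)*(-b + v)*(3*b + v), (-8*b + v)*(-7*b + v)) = -8*b + v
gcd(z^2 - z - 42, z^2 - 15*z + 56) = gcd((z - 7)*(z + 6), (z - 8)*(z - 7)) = z - 7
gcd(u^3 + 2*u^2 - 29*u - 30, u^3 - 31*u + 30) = u^2 + u - 30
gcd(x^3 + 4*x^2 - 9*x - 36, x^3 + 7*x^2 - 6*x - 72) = x^2 + x - 12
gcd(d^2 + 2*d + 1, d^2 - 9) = 1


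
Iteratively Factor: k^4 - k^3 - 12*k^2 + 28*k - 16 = (k + 4)*(k^3 - 5*k^2 + 8*k - 4) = (k - 2)*(k + 4)*(k^2 - 3*k + 2) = (k - 2)^2*(k + 4)*(k - 1)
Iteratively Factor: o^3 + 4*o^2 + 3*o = (o + 1)*(o^2 + 3*o) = (o + 1)*(o + 3)*(o)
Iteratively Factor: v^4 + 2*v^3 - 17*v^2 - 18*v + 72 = (v + 4)*(v^3 - 2*v^2 - 9*v + 18) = (v - 2)*(v + 4)*(v^2 - 9) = (v - 2)*(v + 3)*(v + 4)*(v - 3)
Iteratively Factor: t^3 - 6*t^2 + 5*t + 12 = (t - 4)*(t^2 - 2*t - 3) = (t - 4)*(t - 3)*(t + 1)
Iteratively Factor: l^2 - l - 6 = (l + 2)*(l - 3)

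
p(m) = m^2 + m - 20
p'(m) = 2*m + 1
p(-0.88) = -20.11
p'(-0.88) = -0.76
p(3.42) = -4.88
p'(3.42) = 7.84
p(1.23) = -17.26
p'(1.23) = 3.46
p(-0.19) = -20.15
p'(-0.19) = 0.62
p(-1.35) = -19.53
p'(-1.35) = -1.70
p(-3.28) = -12.52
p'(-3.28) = -5.56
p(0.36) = -19.51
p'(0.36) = 1.72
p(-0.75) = -20.19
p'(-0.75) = -0.50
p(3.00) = -8.00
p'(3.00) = 7.00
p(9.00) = 70.00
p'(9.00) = 19.00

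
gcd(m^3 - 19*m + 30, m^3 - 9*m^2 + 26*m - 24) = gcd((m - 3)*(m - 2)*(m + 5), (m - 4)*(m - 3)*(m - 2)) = m^2 - 5*m + 6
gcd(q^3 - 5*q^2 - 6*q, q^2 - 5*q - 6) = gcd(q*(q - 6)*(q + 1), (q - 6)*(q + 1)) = q^2 - 5*q - 6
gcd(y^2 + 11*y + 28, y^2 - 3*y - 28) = y + 4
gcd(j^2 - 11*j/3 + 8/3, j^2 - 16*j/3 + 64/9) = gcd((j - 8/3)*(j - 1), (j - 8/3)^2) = j - 8/3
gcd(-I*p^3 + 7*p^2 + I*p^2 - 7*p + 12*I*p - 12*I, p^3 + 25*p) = 1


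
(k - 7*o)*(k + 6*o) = k^2 - k*o - 42*o^2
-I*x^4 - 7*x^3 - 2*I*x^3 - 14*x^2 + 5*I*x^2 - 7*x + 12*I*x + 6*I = (x + 1)*(x - 6*I)*(x - I)*(-I*x - I)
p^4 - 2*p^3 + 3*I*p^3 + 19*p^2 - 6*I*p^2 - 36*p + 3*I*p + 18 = (p - 3*I)*(p + 6*I)*(-I*p + I)*(I*p - I)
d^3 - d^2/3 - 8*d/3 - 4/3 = (d - 2)*(d + 2/3)*(d + 1)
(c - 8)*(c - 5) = c^2 - 13*c + 40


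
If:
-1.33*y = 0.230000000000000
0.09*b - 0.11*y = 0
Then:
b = -0.21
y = -0.17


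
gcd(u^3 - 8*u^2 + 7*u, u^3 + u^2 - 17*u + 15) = u - 1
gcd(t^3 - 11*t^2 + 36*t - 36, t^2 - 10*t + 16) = t - 2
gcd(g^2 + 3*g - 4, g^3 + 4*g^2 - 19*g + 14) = g - 1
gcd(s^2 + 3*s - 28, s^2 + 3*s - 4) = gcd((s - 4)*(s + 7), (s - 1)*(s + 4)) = 1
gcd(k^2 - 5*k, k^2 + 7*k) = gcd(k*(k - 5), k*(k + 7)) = k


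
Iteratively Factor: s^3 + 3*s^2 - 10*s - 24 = (s - 3)*(s^2 + 6*s + 8) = (s - 3)*(s + 2)*(s + 4)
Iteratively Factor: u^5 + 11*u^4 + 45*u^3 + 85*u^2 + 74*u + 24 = (u + 4)*(u^4 + 7*u^3 + 17*u^2 + 17*u + 6) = (u + 1)*(u + 4)*(u^3 + 6*u^2 + 11*u + 6) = (u + 1)*(u + 2)*(u + 4)*(u^2 + 4*u + 3) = (u + 1)^2*(u + 2)*(u + 4)*(u + 3)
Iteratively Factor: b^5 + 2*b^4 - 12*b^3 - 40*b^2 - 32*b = (b + 2)*(b^4 - 12*b^2 - 16*b) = (b - 4)*(b + 2)*(b^3 + 4*b^2 + 4*b) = (b - 4)*(b + 2)^2*(b^2 + 2*b) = (b - 4)*(b + 2)^3*(b)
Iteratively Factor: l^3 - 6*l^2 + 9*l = (l - 3)*(l^2 - 3*l) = (l - 3)^2*(l)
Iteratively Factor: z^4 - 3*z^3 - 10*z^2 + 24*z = (z + 3)*(z^3 - 6*z^2 + 8*z) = (z - 4)*(z + 3)*(z^2 - 2*z) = z*(z - 4)*(z + 3)*(z - 2)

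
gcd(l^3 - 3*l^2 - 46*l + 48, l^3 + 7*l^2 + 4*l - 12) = l^2 + 5*l - 6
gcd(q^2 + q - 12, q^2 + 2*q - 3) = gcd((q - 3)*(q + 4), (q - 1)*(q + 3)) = 1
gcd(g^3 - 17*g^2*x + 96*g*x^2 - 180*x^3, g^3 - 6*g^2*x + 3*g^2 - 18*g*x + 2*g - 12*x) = -g + 6*x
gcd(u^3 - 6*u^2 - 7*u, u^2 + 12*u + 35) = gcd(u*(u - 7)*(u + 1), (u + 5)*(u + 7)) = 1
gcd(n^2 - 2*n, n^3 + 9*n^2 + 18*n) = n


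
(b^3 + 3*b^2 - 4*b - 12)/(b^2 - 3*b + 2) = (b^2 + 5*b + 6)/(b - 1)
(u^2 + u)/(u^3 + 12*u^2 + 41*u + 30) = u/(u^2 + 11*u + 30)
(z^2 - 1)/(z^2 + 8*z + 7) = (z - 1)/(z + 7)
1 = 1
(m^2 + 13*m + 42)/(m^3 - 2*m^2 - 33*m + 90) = (m + 7)/(m^2 - 8*m + 15)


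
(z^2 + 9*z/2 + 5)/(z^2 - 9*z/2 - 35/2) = (z + 2)/(z - 7)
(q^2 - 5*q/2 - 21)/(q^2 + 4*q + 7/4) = 2*(q - 6)/(2*q + 1)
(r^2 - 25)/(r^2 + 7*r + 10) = (r - 5)/(r + 2)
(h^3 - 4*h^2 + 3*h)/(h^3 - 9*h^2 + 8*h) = (h - 3)/(h - 8)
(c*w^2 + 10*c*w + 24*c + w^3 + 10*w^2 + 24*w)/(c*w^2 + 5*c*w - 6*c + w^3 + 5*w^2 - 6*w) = (w + 4)/(w - 1)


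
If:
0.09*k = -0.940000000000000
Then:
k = -10.44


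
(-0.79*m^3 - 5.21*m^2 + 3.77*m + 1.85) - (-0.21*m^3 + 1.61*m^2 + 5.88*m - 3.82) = -0.58*m^3 - 6.82*m^2 - 2.11*m + 5.67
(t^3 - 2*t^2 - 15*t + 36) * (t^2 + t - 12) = t^5 - t^4 - 29*t^3 + 45*t^2 + 216*t - 432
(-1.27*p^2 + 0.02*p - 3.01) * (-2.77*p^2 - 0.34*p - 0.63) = 3.5179*p^4 + 0.3764*p^3 + 9.131*p^2 + 1.0108*p + 1.8963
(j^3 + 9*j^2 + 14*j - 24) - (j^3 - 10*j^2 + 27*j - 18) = 19*j^2 - 13*j - 6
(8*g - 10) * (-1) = 10 - 8*g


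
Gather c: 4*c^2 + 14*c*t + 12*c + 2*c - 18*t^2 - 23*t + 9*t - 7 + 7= 4*c^2 + c*(14*t + 14) - 18*t^2 - 14*t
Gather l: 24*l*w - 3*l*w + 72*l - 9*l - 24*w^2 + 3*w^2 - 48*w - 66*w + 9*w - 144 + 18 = l*(21*w + 63) - 21*w^2 - 105*w - 126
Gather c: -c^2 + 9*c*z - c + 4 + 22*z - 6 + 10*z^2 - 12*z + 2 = -c^2 + c*(9*z - 1) + 10*z^2 + 10*z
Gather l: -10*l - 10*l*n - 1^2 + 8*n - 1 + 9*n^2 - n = l*(-10*n - 10) + 9*n^2 + 7*n - 2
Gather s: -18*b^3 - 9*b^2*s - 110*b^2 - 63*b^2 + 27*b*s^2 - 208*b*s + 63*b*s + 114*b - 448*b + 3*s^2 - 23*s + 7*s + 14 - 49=-18*b^3 - 173*b^2 - 334*b + s^2*(27*b + 3) + s*(-9*b^2 - 145*b - 16) - 35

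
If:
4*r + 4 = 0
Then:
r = -1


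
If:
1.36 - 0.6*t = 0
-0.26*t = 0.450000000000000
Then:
No Solution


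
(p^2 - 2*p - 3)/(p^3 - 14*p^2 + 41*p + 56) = (p - 3)/(p^2 - 15*p + 56)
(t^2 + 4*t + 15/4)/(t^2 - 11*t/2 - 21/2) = (t + 5/2)/(t - 7)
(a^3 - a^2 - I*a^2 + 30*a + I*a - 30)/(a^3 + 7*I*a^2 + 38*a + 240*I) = (a - 1)/(a + 8*I)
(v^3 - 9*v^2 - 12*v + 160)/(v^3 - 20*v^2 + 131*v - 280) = (v + 4)/(v - 7)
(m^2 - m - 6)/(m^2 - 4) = (m - 3)/(m - 2)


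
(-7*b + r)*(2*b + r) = -14*b^2 - 5*b*r + r^2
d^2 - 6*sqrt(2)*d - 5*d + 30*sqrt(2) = (d - 5)*(d - 6*sqrt(2))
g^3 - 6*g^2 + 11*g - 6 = (g - 3)*(g - 2)*(g - 1)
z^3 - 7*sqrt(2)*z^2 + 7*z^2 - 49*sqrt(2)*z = z*(z + 7)*(z - 7*sqrt(2))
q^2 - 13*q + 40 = (q - 8)*(q - 5)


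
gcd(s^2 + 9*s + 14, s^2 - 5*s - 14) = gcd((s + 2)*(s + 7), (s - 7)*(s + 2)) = s + 2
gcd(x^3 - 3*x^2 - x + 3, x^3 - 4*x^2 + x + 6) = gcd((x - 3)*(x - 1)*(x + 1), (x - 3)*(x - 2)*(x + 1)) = x^2 - 2*x - 3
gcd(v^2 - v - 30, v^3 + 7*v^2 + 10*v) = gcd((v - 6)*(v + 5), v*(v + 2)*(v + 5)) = v + 5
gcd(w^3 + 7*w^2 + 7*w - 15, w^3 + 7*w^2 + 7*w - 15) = w^3 + 7*w^2 + 7*w - 15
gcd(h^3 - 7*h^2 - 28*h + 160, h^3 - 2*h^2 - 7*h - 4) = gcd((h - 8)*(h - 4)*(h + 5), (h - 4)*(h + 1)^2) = h - 4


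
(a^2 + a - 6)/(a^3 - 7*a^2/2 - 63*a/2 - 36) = 2*(a - 2)/(2*a^2 - 13*a - 24)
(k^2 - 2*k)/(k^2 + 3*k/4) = 4*(k - 2)/(4*k + 3)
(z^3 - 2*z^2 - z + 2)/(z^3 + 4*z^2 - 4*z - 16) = (z^2 - 1)/(z^2 + 6*z + 8)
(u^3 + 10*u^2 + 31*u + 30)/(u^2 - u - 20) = (u^3 + 10*u^2 + 31*u + 30)/(u^2 - u - 20)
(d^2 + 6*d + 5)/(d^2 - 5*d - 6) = (d + 5)/(d - 6)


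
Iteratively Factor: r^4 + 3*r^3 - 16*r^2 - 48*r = (r + 4)*(r^3 - r^2 - 12*r) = r*(r + 4)*(r^2 - r - 12) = r*(r + 3)*(r + 4)*(r - 4)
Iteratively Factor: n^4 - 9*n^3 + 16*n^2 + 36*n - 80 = (n - 5)*(n^3 - 4*n^2 - 4*n + 16) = (n - 5)*(n + 2)*(n^2 - 6*n + 8) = (n - 5)*(n - 2)*(n + 2)*(n - 4)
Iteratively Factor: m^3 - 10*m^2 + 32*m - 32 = (m - 2)*(m^2 - 8*m + 16) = (m - 4)*(m - 2)*(m - 4)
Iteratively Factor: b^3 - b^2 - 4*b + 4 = (b - 2)*(b^2 + b - 2) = (b - 2)*(b - 1)*(b + 2)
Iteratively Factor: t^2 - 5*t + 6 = (t - 2)*(t - 3)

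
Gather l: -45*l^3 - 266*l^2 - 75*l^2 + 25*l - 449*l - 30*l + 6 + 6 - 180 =-45*l^3 - 341*l^2 - 454*l - 168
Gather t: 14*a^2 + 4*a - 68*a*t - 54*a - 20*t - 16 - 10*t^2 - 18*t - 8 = 14*a^2 - 50*a - 10*t^2 + t*(-68*a - 38) - 24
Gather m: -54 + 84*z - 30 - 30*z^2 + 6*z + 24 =-30*z^2 + 90*z - 60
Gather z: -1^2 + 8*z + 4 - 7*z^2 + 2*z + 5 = -7*z^2 + 10*z + 8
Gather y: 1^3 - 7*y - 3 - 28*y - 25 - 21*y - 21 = -56*y - 48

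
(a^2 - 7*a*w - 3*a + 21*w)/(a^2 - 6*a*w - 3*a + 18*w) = (-a + 7*w)/(-a + 6*w)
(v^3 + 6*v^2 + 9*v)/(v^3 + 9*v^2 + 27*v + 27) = v/(v + 3)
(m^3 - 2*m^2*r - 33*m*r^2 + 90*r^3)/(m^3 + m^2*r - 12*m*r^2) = (m^2 + m*r - 30*r^2)/(m*(m + 4*r))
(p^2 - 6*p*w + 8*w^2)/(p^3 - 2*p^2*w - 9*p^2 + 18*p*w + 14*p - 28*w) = (p - 4*w)/(p^2 - 9*p + 14)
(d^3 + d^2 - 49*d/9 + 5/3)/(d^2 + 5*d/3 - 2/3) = (d^2 + 4*d/3 - 5)/(d + 2)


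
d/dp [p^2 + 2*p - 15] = 2*p + 2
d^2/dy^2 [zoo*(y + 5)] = 0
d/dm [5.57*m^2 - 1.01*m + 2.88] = 11.14*m - 1.01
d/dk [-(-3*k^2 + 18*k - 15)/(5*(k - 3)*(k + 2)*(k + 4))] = 3*(-k^4 + 12*k^3 - 7*k^2 - 78*k + 194)/(5*(k^6 + 6*k^5 - 11*k^4 - 108*k^3 - 44*k^2 + 480*k + 576))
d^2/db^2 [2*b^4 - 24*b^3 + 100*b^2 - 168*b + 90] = 24*b^2 - 144*b + 200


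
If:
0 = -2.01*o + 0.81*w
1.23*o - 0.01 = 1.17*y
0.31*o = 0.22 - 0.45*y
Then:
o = 0.29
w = 0.71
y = 0.29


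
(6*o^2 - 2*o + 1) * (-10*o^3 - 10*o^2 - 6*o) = -60*o^5 - 40*o^4 - 26*o^3 + 2*o^2 - 6*o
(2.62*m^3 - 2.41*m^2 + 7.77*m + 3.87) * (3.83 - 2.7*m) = -7.074*m^4 + 16.5416*m^3 - 30.2093*m^2 + 19.3101*m + 14.8221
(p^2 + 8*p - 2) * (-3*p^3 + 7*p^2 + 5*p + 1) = -3*p^5 - 17*p^4 + 67*p^3 + 27*p^2 - 2*p - 2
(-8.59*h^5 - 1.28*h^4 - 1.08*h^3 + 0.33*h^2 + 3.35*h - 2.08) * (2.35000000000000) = -20.1865*h^5 - 3.008*h^4 - 2.538*h^3 + 0.7755*h^2 + 7.8725*h - 4.888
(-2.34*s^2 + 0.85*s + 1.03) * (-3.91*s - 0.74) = 9.1494*s^3 - 1.5919*s^2 - 4.6563*s - 0.7622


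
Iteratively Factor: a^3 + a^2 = (a)*(a^2 + a) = a^2*(a + 1)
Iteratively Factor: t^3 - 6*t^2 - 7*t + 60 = (t + 3)*(t^2 - 9*t + 20) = (t - 5)*(t + 3)*(t - 4)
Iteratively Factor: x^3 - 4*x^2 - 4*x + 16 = (x - 4)*(x^2 - 4) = (x - 4)*(x - 2)*(x + 2)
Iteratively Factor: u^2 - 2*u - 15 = (u + 3)*(u - 5)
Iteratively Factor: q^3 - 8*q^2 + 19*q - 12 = (q - 3)*(q^2 - 5*q + 4) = (q - 4)*(q - 3)*(q - 1)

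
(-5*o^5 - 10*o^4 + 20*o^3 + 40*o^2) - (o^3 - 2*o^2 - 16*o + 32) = -5*o^5 - 10*o^4 + 19*o^3 + 42*o^2 + 16*o - 32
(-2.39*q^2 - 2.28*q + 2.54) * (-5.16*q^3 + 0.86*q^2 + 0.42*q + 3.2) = 12.3324*q^5 + 9.7094*q^4 - 16.071*q^3 - 6.4212*q^2 - 6.2292*q + 8.128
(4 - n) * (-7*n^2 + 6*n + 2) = 7*n^3 - 34*n^2 + 22*n + 8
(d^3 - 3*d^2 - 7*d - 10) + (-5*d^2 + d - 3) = d^3 - 8*d^2 - 6*d - 13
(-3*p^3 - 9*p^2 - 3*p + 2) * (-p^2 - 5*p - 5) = 3*p^5 + 24*p^4 + 63*p^3 + 58*p^2 + 5*p - 10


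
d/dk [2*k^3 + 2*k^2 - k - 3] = 6*k^2 + 4*k - 1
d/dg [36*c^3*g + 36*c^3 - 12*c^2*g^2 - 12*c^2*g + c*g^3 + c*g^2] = c*(36*c^2 - 24*c*g - 12*c + 3*g^2 + 2*g)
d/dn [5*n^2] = 10*n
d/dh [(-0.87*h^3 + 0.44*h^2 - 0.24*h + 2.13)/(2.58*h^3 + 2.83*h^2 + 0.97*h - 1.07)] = (8.88178419700125e-16*h^5 - 3.5973*h^4 - 0.4494*h^3 - 12.5875*h^2 - 12.9974*h - 1.8093)/(6.6564*h^6 + 14.6028*h^5 + 13.0141*h^4 - 0.0310000000000006*h^3 - 5.1153*h^2 - 2.0758*h + 1.1449)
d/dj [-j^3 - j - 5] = -3*j^2 - 1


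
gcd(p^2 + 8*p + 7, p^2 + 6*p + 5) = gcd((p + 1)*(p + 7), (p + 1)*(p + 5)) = p + 1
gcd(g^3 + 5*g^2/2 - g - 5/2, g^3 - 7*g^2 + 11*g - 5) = g - 1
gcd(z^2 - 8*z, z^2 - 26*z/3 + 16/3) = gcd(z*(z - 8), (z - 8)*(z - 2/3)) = z - 8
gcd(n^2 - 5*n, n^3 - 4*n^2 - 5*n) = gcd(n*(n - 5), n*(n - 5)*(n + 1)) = n^2 - 5*n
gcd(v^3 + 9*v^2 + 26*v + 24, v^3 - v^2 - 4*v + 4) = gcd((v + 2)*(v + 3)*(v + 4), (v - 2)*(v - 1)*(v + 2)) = v + 2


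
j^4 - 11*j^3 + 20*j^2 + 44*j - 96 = (j - 8)*(j - 3)*(j - 2)*(j + 2)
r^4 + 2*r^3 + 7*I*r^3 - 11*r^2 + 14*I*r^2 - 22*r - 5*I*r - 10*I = (r + 2)*(r + I)^2*(r + 5*I)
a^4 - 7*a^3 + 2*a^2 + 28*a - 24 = (a - 6)*(a - 2)*(a - 1)*(a + 2)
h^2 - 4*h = h*(h - 4)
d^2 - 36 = (d - 6)*(d + 6)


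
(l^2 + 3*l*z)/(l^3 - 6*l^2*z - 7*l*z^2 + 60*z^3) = l/(l^2 - 9*l*z + 20*z^2)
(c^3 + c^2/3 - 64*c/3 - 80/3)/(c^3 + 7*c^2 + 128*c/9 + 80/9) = 3*(c - 5)/(3*c + 5)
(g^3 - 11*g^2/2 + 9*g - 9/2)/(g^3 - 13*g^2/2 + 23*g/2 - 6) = (g - 3)/(g - 4)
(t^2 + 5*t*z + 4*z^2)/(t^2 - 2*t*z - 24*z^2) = (-t - z)/(-t + 6*z)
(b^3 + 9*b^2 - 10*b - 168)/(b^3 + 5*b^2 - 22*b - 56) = (b + 6)/(b + 2)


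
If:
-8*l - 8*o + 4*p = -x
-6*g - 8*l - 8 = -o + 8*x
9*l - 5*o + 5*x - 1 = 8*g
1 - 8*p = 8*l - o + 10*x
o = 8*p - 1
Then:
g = -6743/6554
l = -2080/3277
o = 2659/3277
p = 742/3277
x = 1664/3277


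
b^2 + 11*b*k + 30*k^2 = (b + 5*k)*(b + 6*k)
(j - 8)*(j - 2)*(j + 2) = j^3 - 8*j^2 - 4*j + 32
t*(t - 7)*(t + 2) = t^3 - 5*t^2 - 14*t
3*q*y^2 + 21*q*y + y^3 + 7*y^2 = y*(3*q + y)*(y + 7)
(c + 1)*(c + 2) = c^2 + 3*c + 2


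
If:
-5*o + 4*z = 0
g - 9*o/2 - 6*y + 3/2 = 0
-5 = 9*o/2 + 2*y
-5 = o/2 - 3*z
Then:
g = -789/26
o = 20/13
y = -155/26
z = 25/13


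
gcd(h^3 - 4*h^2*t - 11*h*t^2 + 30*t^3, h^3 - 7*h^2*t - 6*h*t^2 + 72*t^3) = h + 3*t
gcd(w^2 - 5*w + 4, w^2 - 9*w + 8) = w - 1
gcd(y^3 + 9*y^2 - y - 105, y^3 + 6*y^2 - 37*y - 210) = y^2 + 12*y + 35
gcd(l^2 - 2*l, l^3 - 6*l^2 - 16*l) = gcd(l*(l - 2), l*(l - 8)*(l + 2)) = l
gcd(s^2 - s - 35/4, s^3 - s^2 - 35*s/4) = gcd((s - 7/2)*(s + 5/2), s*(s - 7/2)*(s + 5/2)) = s^2 - s - 35/4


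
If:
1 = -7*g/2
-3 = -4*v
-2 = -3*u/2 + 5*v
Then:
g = -2/7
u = 23/6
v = 3/4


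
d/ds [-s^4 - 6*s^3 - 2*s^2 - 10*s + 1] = -4*s^3 - 18*s^2 - 4*s - 10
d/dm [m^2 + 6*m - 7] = 2*m + 6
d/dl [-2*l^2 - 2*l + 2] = -4*l - 2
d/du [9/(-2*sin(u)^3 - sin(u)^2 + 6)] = 18*(3*sin(u) + 1)*sin(u)*cos(u)/(2*sin(u)^3 + sin(u)^2 - 6)^2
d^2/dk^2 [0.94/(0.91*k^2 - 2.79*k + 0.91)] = (-1.556828*k^2 + 4.773132*k + 0.94*(1.82*k - 2.79)*(3.64*k - 5.58) - 1.556828)/(0.91*k^2 - 2.79*k + 0.91)^3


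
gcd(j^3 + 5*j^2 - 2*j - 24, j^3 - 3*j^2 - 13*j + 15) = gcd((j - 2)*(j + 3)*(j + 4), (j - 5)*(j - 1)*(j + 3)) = j + 3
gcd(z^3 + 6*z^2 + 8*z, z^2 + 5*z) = z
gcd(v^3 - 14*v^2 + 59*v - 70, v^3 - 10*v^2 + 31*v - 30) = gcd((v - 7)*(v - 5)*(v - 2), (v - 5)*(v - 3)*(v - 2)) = v^2 - 7*v + 10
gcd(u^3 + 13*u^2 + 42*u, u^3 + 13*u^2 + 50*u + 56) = u + 7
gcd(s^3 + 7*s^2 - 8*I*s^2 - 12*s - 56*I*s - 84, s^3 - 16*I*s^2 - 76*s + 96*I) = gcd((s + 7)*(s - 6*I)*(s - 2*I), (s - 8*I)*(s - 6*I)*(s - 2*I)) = s^2 - 8*I*s - 12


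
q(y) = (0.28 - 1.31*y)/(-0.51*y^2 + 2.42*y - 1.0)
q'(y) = (0.28 - 1.31*y)*(1.02*y - 2.42)/(-0.51*y^2 + 2.42*y - 1.0)^2 - 1.31/(-0.51*y^2 + 2.42*y - 1.0)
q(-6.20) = -0.24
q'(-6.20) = -0.02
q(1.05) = -1.12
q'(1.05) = 0.20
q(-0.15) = -0.35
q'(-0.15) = 0.30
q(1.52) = -1.14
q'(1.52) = -0.21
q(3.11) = -2.38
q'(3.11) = -1.95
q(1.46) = -1.13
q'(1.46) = -0.18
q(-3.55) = -0.31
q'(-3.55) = -0.03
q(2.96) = -2.12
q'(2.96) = -1.52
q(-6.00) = -0.24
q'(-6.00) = -0.02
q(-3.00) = -0.33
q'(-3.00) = -0.04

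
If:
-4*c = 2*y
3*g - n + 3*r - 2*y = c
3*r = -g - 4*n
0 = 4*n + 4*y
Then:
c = -y/2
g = -7*y/4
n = -y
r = 23*y/12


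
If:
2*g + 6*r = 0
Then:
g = -3*r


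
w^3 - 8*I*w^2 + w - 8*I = (w - 8*I)*(w - I)*(w + I)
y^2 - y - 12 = (y - 4)*(y + 3)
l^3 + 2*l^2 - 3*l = l*(l - 1)*(l + 3)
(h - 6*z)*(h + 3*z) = h^2 - 3*h*z - 18*z^2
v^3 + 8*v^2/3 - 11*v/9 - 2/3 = (v - 2/3)*(v + 1/3)*(v + 3)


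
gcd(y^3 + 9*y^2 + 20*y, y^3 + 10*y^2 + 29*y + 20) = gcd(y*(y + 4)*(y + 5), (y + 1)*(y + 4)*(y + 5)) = y^2 + 9*y + 20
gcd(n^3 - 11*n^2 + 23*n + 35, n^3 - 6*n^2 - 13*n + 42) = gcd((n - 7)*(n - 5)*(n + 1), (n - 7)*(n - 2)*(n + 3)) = n - 7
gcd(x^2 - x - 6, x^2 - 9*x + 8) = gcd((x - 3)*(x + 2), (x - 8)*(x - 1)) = 1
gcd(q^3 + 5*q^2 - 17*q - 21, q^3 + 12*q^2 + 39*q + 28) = q^2 + 8*q + 7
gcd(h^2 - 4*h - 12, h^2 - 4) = h + 2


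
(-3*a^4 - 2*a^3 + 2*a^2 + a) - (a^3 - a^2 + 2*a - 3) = -3*a^4 - 3*a^3 + 3*a^2 - a + 3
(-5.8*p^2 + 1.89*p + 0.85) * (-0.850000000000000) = 4.93*p^2 - 1.6065*p - 0.7225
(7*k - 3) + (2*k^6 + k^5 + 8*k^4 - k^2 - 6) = 2*k^6 + k^5 + 8*k^4 - k^2 + 7*k - 9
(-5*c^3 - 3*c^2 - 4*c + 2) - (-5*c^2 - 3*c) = -5*c^3 + 2*c^2 - c + 2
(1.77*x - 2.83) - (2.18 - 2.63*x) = 4.4*x - 5.01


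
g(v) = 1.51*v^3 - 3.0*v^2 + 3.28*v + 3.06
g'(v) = 4.53*v^2 - 6.0*v + 3.28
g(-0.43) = 0.97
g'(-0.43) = 6.70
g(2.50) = 16.10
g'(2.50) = 16.59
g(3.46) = 41.04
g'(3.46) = 36.75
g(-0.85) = -2.82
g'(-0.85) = 11.65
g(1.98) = 9.51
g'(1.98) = 9.16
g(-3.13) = -82.90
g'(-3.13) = 66.44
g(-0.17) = 2.41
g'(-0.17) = 4.43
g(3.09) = 29.10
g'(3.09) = 27.99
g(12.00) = 2219.70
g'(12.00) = 583.60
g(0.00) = 3.06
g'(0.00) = 3.28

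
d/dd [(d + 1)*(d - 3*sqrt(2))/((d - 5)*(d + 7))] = (d^2 + 3*sqrt(2)*d^2 - 70*d + 6*sqrt(2)*d - 35 + 111*sqrt(2))/(d^4 + 4*d^3 - 66*d^2 - 140*d + 1225)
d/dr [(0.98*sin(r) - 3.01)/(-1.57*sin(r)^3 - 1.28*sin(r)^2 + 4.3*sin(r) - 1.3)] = (3.0772*sin(r)^3 - 12.9227*sin(r)^2 - 7.7056*sin(r) + 11.669)*cos(r)/(2.4649*sin(r)^6 + 4.0192*sin(r)^5 - 11.8636*sin(r)^4 - 6.926*sin(r)^3 + 21.818*sin(r)^2 - 11.18*sin(r) + 1.69)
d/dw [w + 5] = 1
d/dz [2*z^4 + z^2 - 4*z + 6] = 8*z^3 + 2*z - 4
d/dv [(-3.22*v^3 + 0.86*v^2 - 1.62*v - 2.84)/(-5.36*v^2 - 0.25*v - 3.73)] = (17.2592*v^4 + 1.61*v^3 + 27.1336*v^2 - 36.8604*v + 5.3326)/(28.7296*v^4 + 2.68*v^3 + 40.0481*v^2 + 1.865*v + 13.9129)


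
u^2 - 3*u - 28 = (u - 7)*(u + 4)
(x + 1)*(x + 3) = x^2 + 4*x + 3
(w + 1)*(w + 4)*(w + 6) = w^3 + 11*w^2 + 34*w + 24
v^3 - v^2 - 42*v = v*(v - 7)*(v + 6)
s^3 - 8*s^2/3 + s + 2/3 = (s - 2)*(s - 1)*(s + 1/3)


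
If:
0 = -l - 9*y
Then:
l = -9*y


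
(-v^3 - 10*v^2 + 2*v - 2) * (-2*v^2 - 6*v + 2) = 2*v^5 + 26*v^4 + 54*v^3 - 28*v^2 + 16*v - 4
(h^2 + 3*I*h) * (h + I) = h^3 + 4*I*h^2 - 3*h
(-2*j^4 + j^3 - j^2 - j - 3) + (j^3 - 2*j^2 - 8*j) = -2*j^4 + 2*j^3 - 3*j^2 - 9*j - 3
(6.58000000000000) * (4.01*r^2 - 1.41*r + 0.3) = 26.3858*r^2 - 9.2778*r + 1.974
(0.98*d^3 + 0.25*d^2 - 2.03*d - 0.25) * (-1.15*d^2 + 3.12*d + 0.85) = -1.127*d^5 + 2.7701*d^4 + 3.9475*d^3 - 5.8336*d^2 - 2.5055*d - 0.2125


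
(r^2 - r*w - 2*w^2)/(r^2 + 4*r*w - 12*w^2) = (r + w)/(r + 6*w)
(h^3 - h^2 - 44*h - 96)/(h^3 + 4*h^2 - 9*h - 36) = (h - 8)/(h - 3)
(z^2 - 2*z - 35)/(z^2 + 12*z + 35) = (z - 7)/(z + 7)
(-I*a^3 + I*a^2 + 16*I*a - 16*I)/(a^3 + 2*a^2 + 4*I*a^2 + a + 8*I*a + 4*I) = I*(-a^3 + a^2 + 16*a - 16)/(a^3 + 2*a^2*(1 + 2*I) + a*(1 + 8*I) + 4*I)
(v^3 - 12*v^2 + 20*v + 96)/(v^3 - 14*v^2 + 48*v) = (v + 2)/v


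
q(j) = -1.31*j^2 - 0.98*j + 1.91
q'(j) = -2.62*j - 0.98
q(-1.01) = 1.56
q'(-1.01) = 1.67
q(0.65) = 0.72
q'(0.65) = -2.68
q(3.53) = -17.87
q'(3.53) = -10.23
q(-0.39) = 2.09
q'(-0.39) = 0.04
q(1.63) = -3.17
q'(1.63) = -5.25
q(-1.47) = 0.52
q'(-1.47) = 2.87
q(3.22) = -14.83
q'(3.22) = -9.42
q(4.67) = -31.24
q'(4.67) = -13.22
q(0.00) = 1.91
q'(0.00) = -0.98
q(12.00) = -198.49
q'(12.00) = -32.42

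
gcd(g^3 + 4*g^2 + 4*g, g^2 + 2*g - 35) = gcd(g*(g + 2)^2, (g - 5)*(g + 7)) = 1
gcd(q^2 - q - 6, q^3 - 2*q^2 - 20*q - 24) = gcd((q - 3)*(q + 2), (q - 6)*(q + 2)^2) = q + 2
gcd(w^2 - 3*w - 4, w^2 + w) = w + 1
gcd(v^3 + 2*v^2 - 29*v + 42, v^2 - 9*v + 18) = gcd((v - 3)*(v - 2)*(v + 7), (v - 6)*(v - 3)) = v - 3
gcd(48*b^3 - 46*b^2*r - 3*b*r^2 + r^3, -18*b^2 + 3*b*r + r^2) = 6*b + r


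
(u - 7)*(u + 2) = u^2 - 5*u - 14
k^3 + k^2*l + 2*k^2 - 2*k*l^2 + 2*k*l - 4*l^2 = (k + 2)*(k - l)*(k + 2*l)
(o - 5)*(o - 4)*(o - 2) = o^3 - 11*o^2 + 38*o - 40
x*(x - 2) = x^2 - 2*x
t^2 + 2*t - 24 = (t - 4)*(t + 6)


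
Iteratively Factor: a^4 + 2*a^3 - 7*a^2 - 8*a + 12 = (a + 3)*(a^3 - a^2 - 4*a + 4) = (a - 2)*(a + 3)*(a^2 + a - 2) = (a - 2)*(a + 2)*(a + 3)*(a - 1)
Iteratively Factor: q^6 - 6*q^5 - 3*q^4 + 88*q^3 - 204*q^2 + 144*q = (q - 2)*(q^5 - 4*q^4 - 11*q^3 + 66*q^2 - 72*q) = (q - 2)^2*(q^4 - 2*q^3 - 15*q^2 + 36*q) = q*(q - 2)^2*(q^3 - 2*q^2 - 15*q + 36) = q*(q - 3)*(q - 2)^2*(q^2 + q - 12) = q*(q - 3)*(q - 2)^2*(q + 4)*(q - 3)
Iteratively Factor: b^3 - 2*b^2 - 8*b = (b - 4)*(b^2 + 2*b) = (b - 4)*(b + 2)*(b)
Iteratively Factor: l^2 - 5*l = (l - 5)*(l)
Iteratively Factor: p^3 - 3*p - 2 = (p + 1)*(p^2 - p - 2) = (p - 2)*(p + 1)*(p + 1)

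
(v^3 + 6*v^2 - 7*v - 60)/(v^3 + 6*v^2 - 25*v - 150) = (v^2 + v - 12)/(v^2 + v - 30)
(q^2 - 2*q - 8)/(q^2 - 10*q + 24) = (q + 2)/(q - 6)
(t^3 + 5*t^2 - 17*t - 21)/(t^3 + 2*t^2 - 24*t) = (t^3 + 5*t^2 - 17*t - 21)/(t*(t^2 + 2*t - 24))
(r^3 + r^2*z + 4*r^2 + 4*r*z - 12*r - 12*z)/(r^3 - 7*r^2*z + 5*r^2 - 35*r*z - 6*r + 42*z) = (-r^2 - r*z + 2*r + 2*z)/(-r^2 + 7*r*z + r - 7*z)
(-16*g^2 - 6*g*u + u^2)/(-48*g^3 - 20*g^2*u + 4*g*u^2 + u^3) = (-8*g + u)/(-24*g^2 + 2*g*u + u^2)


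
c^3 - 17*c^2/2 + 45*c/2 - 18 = (c - 4)*(c - 3)*(c - 3/2)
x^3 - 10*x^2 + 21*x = x*(x - 7)*(x - 3)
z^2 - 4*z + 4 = (z - 2)^2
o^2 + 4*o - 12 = (o - 2)*(o + 6)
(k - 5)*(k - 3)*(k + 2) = k^3 - 6*k^2 - k + 30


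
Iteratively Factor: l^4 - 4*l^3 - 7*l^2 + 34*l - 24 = (l - 2)*(l^3 - 2*l^2 - 11*l + 12) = (l - 2)*(l - 1)*(l^2 - l - 12) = (l - 4)*(l - 2)*(l - 1)*(l + 3)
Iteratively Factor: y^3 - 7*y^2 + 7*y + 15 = (y - 5)*(y^2 - 2*y - 3) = (y - 5)*(y + 1)*(y - 3)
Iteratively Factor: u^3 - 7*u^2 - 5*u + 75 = (u - 5)*(u^2 - 2*u - 15) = (u - 5)^2*(u + 3)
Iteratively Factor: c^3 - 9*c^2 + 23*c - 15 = (c - 5)*(c^2 - 4*c + 3) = (c - 5)*(c - 1)*(c - 3)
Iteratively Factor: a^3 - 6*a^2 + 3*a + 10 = (a - 2)*(a^2 - 4*a - 5) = (a - 5)*(a - 2)*(a + 1)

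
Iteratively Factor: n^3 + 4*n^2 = (n)*(n^2 + 4*n) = n*(n + 4)*(n)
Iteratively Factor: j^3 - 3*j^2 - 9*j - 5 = (j - 5)*(j^2 + 2*j + 1) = (j - 5)*(j + 1)*(j + 1)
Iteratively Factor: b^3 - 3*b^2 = (b)*(b^2 - 3*b) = b^2*(b - 3)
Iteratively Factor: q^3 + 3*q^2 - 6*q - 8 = (q + 4)*(q^2 - q - 2) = (q + 1)*(q + 4)*(q - 2)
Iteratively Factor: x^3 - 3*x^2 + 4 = (x - 2)*(x^2 - x - 2) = (x - 2)^2*(x + 1)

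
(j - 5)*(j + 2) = j^2 - 3*j - 10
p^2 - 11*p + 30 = (p - 6)*(p - 5)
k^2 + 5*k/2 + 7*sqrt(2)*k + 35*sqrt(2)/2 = (k + 5/2)*(k + 7*sqrt(2))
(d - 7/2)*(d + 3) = d^2 - d/2 - 21/2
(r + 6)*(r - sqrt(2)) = r^2 - sqrt(2)*r + 6*r - 6*sqrt(2)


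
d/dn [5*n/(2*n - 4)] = -5/(n - 2)^2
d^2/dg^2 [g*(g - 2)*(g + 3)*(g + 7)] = 12*g^2 + 48*g + 2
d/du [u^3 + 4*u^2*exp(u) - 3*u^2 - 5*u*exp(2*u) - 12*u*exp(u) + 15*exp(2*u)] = 4*u^2*exp(u) + 3*u^2 - 10*u*exp(2*u) - 4*u*exp(u) - 6*u + 25*exp(2*u) - 12*exp(u)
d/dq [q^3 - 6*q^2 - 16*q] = 3*q^2 - 12*q - 16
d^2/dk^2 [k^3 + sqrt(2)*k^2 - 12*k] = 6*k + 2*sqrt(2)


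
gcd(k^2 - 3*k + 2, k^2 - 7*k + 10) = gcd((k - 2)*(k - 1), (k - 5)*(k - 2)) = k - 2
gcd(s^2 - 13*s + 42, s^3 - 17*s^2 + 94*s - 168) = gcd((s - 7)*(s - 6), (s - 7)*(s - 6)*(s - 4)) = s^2 - 13*s + 42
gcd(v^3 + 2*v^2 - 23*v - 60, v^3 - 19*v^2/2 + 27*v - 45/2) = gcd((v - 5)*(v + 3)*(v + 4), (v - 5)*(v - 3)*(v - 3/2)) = v - 5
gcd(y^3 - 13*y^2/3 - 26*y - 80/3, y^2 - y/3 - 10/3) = y + 5/3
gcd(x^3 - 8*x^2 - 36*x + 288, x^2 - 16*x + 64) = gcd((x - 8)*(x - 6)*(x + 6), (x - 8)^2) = x - 8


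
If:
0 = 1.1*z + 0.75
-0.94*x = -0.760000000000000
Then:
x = 0.81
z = -0.68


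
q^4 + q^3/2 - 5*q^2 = q^2*(q - 2)*(q + 5/2)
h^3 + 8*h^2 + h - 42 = (h - 2)*(h + 3)*(h + 7)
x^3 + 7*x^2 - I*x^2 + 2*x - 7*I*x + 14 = (x + 7)*(x - 2*I)*(x + I)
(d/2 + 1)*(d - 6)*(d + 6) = d^3/2 + d^2 - 18*d - 36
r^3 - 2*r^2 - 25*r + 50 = (r - 5)*(r - 2)*(r + 5)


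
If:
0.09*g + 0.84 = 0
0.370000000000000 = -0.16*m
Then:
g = -9.33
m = -2.31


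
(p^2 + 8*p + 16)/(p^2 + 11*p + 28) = (p + 4)/(p + 7)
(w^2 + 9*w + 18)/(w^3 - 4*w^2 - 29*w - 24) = (w + 6)/(w^2 - 7*w - 8)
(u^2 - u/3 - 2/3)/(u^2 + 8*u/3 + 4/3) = (u - 1)/(u + 2)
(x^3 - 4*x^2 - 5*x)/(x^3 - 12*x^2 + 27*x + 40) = x/(x - 8)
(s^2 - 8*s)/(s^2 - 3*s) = (s - 8)/(s - 3)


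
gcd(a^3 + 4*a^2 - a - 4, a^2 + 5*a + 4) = a^2 + 5*a + 4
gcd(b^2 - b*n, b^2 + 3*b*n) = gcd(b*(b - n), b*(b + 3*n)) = b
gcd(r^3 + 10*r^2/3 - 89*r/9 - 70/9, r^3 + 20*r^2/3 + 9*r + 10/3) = r^2 + 17*r/3 + 10/3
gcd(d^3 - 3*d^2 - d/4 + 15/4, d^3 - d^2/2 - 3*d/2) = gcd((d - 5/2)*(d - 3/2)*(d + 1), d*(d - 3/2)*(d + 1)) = d^2 - d/2 - 3/2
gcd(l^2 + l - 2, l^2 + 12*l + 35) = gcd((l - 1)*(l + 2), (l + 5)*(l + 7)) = 1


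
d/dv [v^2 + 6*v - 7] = 2*v + 6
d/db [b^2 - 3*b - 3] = 2*b - 3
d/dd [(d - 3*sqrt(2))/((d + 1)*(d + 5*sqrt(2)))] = ((-d + 3*sqrt(2))*(d + 1) + (-d + 3*sqrt(2))*(d + 5*sqrt(2)) + (d + 1)*(d + 5*sqrt(2)))/((d + 1)^2*(d + 5*sqrt(2))^2)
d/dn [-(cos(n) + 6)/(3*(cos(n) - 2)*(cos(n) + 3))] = (sin(n)^2 - 12*cos(n) - 13)*sin(n)/(3*(cos(n) - 2)^2*(cos(n) + 3)^2)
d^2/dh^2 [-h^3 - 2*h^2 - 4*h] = -6*h - 4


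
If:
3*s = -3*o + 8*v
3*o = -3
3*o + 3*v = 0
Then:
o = -1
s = 11/3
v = 1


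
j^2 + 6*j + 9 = (j + 3)^2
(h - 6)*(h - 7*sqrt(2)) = h^2 - 7*sqrt(2)*h - 6*h + 42*sqrt(2)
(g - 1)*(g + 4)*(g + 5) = g^3 + 8*g^2 + 11*g - 20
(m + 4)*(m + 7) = m^2 + 11*m + 28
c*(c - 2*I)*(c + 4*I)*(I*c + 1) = I*c^4 - c^3 + 10*I*c^2 + 8*c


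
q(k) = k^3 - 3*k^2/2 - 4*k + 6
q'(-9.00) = 266.00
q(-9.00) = -808.50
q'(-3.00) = 32.00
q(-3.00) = -22.50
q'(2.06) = 2.55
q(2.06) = 0.14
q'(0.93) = -4.20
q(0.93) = 1.79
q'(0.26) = -4.58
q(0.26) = 4.88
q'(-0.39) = -2.37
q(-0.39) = 7.27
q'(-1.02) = 2.18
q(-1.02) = 7.46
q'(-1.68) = 9.51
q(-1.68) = 3.74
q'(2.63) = 8.86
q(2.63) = 3.30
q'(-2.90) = 29.93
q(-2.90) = -19.40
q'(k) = 3*k^2 - 3*k - 4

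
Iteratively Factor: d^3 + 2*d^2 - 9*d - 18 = (d + 2)*(d^2 - 9) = (d - 3)*(d + 2)*(d + 3)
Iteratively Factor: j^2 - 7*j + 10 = (j - 2)*(j - 5)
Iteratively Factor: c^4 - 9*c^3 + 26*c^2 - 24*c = (c)*(c^3 - 9*c^2 + 26*c - 24) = c*(c - 4)*(c^2 - 5*c + 6) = c*(c - 4)*(c - 3)*(c - 2)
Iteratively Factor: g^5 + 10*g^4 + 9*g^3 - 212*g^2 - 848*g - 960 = (g + 4)*(g^4 + 6*g^3 - 15*g^2 - 152*g - 240) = (g - 5)*(g + 4)*(g^3 + 11*g^2 + 40*g + 48) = (g - 5)*(g + 3)*(g + 4)*(g^2 + 8*g + 16) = (g - 5)*(g + 3)*(g + 4)^2*(g + 4)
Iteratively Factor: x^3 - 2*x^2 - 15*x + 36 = (x - 3)*(x^2 + x - 12) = (x - 3)*(x + 4)*(x - 3)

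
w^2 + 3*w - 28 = (w - 4)*(w + 7)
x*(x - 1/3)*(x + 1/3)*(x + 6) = x^4 + 6*x^3 - x^2/9 - 2*x/3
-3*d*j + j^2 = j*(-3*d + j)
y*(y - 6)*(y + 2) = y^3 - 4*y^2 - 12*y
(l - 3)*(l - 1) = l^2 - 4*l + 3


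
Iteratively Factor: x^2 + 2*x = (x)*(x + 2)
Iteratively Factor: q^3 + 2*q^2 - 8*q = (q + 4)*(q^2 - 2*q) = q*(q + 4)*(q - 2)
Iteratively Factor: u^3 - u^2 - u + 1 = (u + 1)*(u^2 - 2*u + 1) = (u - 1)*(u + 1)*(u - 1)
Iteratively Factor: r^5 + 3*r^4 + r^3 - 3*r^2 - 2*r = (r + 2)*(r^4 + r^3 - r^2 - r) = r*(r + 2)*(r^3 + r^2 - r - 1) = r*(r - 1)*(r + 2)*(r^2 + 2*r + 1) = r*(r - 1)*(r + 1)*(r + 2)*(r + 1)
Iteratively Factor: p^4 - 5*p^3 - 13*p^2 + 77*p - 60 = (p - 3)*(p^3 - 2*p^2 - 19*p + 20) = (p - 3)*(p - 1)*(p^2 - p - 20) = (p - 3)*(p - 1)*(p + 4)*(p - 5)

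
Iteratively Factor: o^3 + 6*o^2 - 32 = (o + 4)*(o^2 + 2*o - 8) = (o - 2)*(o + 4)*(o + 4)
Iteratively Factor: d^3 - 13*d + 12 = (d + 4)*(d^2 - 4*d + 3) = (d - 1)*(d + 4)*(d - 3)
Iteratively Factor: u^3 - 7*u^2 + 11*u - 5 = (u - 1)*(u^2 - 6*u + 5) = (u - 1)^2*(u - 5)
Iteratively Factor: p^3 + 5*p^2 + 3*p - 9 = (p - 1)*(p^2 + 6*p + 9) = (p - 1)*(p + 3)*(p + 3)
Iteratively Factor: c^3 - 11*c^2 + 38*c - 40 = (c - 2)*(c^2 - 9*c + 20) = (c - 5)*(c - 2)*(c - 4)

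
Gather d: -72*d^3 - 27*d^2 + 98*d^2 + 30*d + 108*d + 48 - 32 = -72*d^3 + 71*d^2 + 138*d + 16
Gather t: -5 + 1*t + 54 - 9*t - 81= -8*t - 32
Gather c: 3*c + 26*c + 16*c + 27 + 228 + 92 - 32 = 45*c + 315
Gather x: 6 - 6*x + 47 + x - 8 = 45 - 5*x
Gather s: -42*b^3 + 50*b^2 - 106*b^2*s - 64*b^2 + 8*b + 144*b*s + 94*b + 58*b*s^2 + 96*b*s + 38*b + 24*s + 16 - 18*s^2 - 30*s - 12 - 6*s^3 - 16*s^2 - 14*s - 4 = -42*b^3 - 14*b^2 + 140*b - 6*s^3 + s^2*(58*b - 34) + s*(-106*b^2 + 240*b - 20)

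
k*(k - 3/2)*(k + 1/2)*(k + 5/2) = k^4 + 3*k^3/2 - 13*k^2/4 - 15*k/8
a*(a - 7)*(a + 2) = a^3 - 5*a^2 - 14*a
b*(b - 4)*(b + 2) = b^3 - 2*b^2 - 8*b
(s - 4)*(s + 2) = s^2 - 2*s - 8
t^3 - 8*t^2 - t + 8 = (t - 8)*(t - 1)*(t + 1)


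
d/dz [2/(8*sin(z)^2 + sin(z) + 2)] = -2*(16*sin(z) + 1)*cos(z)/(8*sin(z)^2 + sin(z) + 2)^2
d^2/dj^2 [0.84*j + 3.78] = 0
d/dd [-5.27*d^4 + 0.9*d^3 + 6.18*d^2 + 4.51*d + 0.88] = -21.08*d^3 + 2.7*d^2 + 12.36*d + 4.51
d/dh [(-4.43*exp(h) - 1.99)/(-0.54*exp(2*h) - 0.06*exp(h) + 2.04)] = (-(1.08*exp(h) + 0.06)*(4.43*exp(h) + 1.99) + 2.3922*exp(2*h) + 0.2658*exp(h) - 9.0372)*exp(h)/(0.54*exp(2*h) + 0.06*exp(h) - 2.04)^2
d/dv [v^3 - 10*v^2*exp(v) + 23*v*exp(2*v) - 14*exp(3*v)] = -10*v^2*exp(v) + 3*v^2 + 46*v*exp(2*v) - 20*v*exp(v) - 42*exp(3*v) + 23*exp(2*v)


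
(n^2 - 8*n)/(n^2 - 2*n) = (n - 8)/(n - 2)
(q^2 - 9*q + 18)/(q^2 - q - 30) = (q - 3)/(q + 5)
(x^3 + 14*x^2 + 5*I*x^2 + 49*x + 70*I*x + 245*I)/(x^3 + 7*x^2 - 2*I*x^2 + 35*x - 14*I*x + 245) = (x + 7)/(x - 7*I)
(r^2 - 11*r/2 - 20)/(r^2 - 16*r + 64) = (r + 5/2)/(r - 8)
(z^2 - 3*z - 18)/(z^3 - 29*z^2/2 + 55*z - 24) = 2*(z + 3)/(2*z^2 - 17*z + 8)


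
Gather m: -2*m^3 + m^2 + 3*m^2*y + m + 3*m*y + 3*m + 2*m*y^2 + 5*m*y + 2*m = -2*m^3 + m^2*(3*y + 1) + m*(2*y^2 + 8*y + 6)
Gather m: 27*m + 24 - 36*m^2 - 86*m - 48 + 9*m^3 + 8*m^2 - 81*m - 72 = 9*m^3 - 28*m^2 - 140*m - 96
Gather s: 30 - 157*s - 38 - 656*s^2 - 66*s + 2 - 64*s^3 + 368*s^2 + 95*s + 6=-64*s^3 - 288*s^2 - 128*s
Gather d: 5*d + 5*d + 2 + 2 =10*d + 4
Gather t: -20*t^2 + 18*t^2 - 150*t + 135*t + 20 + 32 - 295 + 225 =-2*t^2 - 15*t - 18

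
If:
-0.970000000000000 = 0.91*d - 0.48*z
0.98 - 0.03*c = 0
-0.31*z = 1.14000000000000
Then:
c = 32.67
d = -3.01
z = -3.68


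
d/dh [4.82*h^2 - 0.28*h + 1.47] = 9.64*h - 0.28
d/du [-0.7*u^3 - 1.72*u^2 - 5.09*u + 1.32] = -2.1*u^2 - 3.44*u - 5.09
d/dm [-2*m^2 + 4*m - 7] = 4 - 4*m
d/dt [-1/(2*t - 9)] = 2/(2*t - 9)^2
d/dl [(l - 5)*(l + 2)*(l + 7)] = 3*l^2 + 8*l - 31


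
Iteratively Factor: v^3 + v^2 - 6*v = (v - 2)*(v^2 + 3*v) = (v - 2)*(v + 3)*(v)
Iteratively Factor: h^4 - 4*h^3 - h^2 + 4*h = (h - 4)*(h^3 - h) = (h - 4)*(h - 1)*(h^2 + h) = (h - 4)*(h - 1)*(h + 1)*(h)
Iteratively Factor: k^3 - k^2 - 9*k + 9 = (k - 3)*(k^2 + 2*k - 3) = (k - 3)*(k - 1)*(k + 3)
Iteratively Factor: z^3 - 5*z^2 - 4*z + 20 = (z - 5)*(z^2 - 4) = (z - 5)*(z - 2)*(z + 2)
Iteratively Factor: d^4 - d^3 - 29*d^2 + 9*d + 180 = (d + 4)*(d^3 - 5*d^2 - 9*d + 45) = (d - 5)*(d + 4)*(d^2 - 9) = (d - 5)*(d + 3)*(d + 4)*(d - 3)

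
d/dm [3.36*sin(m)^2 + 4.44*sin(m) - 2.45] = (6.72*sin(m) + 4.44)*cos(m)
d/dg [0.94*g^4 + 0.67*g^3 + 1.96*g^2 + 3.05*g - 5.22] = 3.76*g^3 + 2.01*g^2 + 3.92*g + 3.05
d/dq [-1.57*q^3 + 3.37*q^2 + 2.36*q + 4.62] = -4.71*q^2 + 6.74*q + 2.36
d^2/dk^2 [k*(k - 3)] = 2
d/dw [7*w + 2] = 7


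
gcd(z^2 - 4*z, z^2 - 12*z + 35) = 1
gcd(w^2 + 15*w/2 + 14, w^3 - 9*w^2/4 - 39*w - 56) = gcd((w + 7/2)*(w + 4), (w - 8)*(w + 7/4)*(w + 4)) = w + 4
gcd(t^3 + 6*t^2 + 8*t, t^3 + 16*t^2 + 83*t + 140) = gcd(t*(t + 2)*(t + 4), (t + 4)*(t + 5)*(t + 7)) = t + 4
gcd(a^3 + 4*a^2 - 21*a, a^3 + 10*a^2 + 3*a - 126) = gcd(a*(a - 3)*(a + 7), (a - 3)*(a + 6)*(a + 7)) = a^2 + 4*a - 21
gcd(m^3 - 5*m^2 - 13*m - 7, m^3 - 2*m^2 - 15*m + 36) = 1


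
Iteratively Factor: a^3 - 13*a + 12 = (a + 4)*(a^2 - 4*a + 3) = (a - 1)*(a + 4)*(a - 3)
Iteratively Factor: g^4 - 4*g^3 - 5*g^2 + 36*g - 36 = (g - 2)*(g^3 - 2*g^2 - 9*g + 18) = (g - 2)^2*(g^2 - 9) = (g - 3)*(g - 2)^2*(g + 3)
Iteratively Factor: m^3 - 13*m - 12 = (m + 1)*(m^2 - m - 12) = (m - 4)*(m + 1)*(m + 3)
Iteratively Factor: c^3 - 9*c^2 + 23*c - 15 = (c - 1)*(c^2 - 8*c + 15) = (c - 3)*(c - 1)*(c - 5)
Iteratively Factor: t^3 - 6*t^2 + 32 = (t + 2)*(t^2 - 8*t + 16) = (t - 4)*(t + 2)*(t - 4)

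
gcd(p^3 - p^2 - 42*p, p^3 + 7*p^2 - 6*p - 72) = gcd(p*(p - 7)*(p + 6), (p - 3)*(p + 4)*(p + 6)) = p + 6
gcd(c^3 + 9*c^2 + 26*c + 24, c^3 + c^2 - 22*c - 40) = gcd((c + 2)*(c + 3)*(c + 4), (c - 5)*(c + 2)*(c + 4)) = c^2 + 6*c + 8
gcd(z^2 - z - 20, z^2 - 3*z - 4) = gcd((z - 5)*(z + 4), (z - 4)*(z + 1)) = 1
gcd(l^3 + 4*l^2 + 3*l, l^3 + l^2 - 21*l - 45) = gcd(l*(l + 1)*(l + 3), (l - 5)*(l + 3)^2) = l + 3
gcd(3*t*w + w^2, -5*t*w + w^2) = w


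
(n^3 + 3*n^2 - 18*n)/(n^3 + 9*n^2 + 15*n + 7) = n*(n^2 + 3*n - 18)/(n^3 + 9*n^2 + 15*n + 7)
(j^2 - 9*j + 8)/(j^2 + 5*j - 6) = (j - 8)/(j + 6)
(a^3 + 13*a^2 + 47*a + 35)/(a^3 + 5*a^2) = 1 + 8/a + 7/a^2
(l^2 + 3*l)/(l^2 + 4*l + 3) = l/(l + 1)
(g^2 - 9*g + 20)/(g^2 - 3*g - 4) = (g - 5)/(g + 1)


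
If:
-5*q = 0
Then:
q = 0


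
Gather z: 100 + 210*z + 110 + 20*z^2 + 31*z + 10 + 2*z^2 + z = 22*z^2 + 242*z + 220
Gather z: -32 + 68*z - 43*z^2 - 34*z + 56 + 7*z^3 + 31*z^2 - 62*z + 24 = 7*z^3 - 12*z^2 - 28*z + 48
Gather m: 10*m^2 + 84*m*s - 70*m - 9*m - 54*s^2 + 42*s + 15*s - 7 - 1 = 10*m^2 + m*(84*s - 79) - 54*s^2 + 57*s - 8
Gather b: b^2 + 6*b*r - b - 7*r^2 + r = b^2 + b*(6*r - 1) - 7*r^2 + r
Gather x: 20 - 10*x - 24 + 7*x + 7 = 3 - 3*x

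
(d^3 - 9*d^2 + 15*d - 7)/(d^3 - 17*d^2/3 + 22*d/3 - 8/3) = 3*(d^2 - 8*d + 7)/(3*d^2 - 14*d + 8)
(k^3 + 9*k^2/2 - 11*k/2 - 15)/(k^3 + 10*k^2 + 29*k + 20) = (k^2 - k/2 - 3)/(k^2 + 5*k + 4)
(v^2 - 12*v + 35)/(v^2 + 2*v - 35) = (v - 7)/(v + 7)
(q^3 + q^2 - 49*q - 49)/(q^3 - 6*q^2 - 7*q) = (q + 7)/q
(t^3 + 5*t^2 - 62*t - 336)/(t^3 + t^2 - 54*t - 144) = (t + 7)/(t + 3)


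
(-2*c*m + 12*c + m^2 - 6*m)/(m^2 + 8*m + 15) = (-2*c*m + 12*c + m^2 - 6*m)/(m^2 + 8*m + 15)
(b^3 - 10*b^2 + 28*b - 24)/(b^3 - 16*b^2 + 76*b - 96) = (b - 2)/(b - 8)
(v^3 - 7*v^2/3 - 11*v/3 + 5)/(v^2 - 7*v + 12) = (3*v^2 + 2*v - 5)/(3*(v - 4))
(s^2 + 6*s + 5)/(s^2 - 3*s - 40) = (s + 1)/(s - 8)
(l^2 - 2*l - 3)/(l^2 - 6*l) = (l^2 - 2*l - 3)/(l*(l - 6))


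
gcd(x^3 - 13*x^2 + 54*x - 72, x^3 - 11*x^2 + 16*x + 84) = x - 6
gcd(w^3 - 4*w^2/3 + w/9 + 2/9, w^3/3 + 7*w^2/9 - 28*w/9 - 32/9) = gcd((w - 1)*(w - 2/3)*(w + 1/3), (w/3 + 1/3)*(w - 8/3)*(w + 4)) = 1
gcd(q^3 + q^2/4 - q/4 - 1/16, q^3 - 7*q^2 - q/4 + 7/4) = q^2 - 1/4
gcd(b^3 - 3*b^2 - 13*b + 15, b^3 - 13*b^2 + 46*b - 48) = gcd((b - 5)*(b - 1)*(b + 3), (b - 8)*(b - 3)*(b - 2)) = 1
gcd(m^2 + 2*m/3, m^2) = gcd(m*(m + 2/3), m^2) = m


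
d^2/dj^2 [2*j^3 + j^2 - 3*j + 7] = 12*j + 2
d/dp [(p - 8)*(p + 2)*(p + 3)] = 3*p^2 - 6*p - 34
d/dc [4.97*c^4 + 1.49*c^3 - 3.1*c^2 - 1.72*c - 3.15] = 19.88*c^3 + 4.47*c^2 - 6.2*c - 1.72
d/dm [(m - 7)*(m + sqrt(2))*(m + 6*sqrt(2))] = 3*m^2 - 14*m + 14*sqrt(2)*m - 49*sqrt(2) + 12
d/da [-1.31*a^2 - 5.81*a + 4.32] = -2.62*a - 5.81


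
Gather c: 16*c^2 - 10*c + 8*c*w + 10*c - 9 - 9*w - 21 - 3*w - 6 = 16*c^2 + 8*c*w - 12*w - 36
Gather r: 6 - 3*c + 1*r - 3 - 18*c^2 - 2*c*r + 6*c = -18*c^2 + 3*c + r*(1 - 2*c) + 3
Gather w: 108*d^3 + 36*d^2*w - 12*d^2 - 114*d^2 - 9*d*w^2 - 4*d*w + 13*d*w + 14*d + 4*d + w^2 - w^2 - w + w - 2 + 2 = 108*d^3 - 126*d^2 - 9*d*w^2 + 18*d + w*(36*d^2 + 9*d)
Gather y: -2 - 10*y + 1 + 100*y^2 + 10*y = 100*y^2 - 1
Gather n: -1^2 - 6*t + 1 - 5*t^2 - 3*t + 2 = -5*t^2 - 9*t + 2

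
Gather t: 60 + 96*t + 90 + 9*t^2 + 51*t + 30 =9*t^2 + 147*t + 180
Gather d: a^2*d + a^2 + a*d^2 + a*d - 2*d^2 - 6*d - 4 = a^2 + d^2*(a - 2) + d*(a^2 + a - 6) - 4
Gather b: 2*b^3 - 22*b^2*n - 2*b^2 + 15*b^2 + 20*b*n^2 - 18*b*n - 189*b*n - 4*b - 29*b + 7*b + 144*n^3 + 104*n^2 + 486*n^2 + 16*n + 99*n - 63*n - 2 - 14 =2*b^3 + b^2*(13 - 22*n) + b*(20*n^2 - 207*n - 26) + 144*n^3 + 590*n^2 + 52*n - 16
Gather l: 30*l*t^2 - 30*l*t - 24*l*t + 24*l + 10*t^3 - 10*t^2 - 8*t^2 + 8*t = l*(30*t^2 - 54*t + 24) + 10*t^3 - 18*t^2 + 8*t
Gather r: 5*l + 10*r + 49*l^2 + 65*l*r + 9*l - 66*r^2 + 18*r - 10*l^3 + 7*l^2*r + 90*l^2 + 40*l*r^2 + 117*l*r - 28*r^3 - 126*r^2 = -10*l^3 + 139*l^2 + 14*l - 28*r^3 + r^2*(40*l - 192) + r*(7*l^2 + 182*l + 28)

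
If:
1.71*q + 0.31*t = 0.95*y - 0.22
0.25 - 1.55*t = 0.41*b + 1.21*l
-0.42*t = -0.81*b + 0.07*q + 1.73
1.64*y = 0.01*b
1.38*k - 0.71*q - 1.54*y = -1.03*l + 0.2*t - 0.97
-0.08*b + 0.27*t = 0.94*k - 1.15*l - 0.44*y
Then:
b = 2.04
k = -0.55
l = -0.28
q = -0.09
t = -0.16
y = 0.01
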